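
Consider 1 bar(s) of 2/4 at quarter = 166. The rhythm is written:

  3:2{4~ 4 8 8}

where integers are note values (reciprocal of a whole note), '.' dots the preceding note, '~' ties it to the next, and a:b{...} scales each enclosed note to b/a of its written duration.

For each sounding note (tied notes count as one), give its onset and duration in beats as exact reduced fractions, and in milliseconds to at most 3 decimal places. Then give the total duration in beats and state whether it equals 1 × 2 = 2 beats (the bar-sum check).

1) 0.0ms=0b +481.928ms=4/3b
2) 481.928ms=4/3b +120.482ms=1/3b
3) 602.41ms=5/3b +120.482ms=1/3b
Σ=2b of 2 (166bpm 2/4) — PASS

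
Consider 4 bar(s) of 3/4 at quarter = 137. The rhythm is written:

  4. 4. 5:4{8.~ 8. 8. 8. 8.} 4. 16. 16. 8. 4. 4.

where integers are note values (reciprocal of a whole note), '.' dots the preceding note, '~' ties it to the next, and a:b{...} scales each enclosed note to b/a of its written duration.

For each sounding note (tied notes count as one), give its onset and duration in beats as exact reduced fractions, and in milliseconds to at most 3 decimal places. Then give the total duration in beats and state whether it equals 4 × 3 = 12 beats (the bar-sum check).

1) 0.0ms=0b +656.934ms=3/2b
2) 656.934ms=3/2b +656.934ms=3/2b
3) 1313.869ms=3b +525.547ms=6/5b
4) 1839.416ms=21/5b +262.774ms=3/5b
5) 2102.19ms=24/5b +262.774ms=3/5b
6) 2364.964ms=27/5b +262.774ms=3/5b
7) 2627.737ms=6b +656.934ms=3/2b
8) 3284.672ms=15/2b +164.234ms=3/8b
9) 3448.905ms=63/8b +164.234ms=3/8b
10) 3613.139ms=33/4b +328.467ms=3/4b
11) 3941.606ms=9b +656.934ms=3/2b
12) 4598.54ms=21/2b +656.934ms=3/2b
Σ=12b of 12 (137bpm 3/4) — PASS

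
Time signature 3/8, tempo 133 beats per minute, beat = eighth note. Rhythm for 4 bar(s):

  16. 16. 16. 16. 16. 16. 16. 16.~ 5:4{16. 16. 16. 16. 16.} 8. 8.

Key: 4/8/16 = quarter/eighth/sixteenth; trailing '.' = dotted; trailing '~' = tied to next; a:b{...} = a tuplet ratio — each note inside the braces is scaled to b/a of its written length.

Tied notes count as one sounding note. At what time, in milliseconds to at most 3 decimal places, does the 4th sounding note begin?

1. 0.0ms @ 0 + 338.346ms (3/4)
2. 338.346ms @ 3/4 + 338.346ms (3/4)
3. 676.692ms @ 3/2 + 338.346ms (3/4)
4. 1015.038ms @ 9/4 + 338.346ms (3/4)
5. 1353.383ms @ 3 + 338.346ms (3/4)
6. 1691.729ms @ 15/4 + 338.346ms (3/4)
7. 2030.075ms @ 9/2 + 338.346ms (3/4)
8. 2368.421ms @ 21/4 + 609.023ms (27/20)
9. 2977.444ms @ 33/5 + 270.677ms (3/5)
10. 3248.12ms @ 36/5 + 270.677ms (3/5)
11. 3518.797ms @ 39/5 + 270.677ms (3/5)
12. 3789.474ms @ 42/5 + 270.677ms (3/5)
13. 4060.15ms @ 9 + 676.692ms (3/2)
14. 4736.842ms @ 21/2 + 676.692ms (3/2)

note 4 onset = 9/4b = 1015.038ms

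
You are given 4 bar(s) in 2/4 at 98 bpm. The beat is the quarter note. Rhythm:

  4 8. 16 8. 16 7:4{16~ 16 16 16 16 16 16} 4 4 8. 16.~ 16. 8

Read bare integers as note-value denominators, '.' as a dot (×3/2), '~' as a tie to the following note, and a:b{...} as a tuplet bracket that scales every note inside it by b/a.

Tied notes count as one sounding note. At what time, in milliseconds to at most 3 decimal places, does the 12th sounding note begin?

note 12 onset = 4b = 2448.98ms

1. 0.0ms @ 0 + 612.245ms (1)
2. 612.245ms @ 1 + 459.184ms (3/4)
3. 1071.429ms @ 7/4 + 153.061ms (1/4)
4. 1224.49ms @ 2 + 459.184ms (3/4)
5. 1683.673ms @ 11/4 + 153.061ms (1/4)
6. 1836.735ms @ 3 + 174.927ms (2/7)
7. 2011.662ms @ 23/7 + 87.464ms (1/7)
8. 2099.125ms @ 24/7 + 87.464ms (1/7)
9. 2186.589ms @ 25/7 + 87.464ms (1/7)
10. 2274.052ms @ 26/7 + 87.464ms (1/7)
11. 2361.516ms @ 27/7 + 87.464ms (1/7)
12. 2448.98ms @ 4 + 612.245ms (1)
13. 3061.224ms @ 5 + 612.245ms (1)
14. 3673.469ms @ 6 + 459.184ms (3/4)
15. 4132.653ms @ 27/4 + 459.184ms (3/4)
16. 4591.837ms @ 15/2 + 306.122ms (1/2)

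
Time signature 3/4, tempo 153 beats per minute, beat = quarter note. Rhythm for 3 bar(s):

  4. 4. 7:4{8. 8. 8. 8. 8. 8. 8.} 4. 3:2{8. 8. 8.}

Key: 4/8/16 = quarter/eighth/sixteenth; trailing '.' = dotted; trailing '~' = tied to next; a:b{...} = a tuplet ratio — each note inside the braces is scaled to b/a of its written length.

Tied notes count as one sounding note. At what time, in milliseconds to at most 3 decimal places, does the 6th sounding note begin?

1. 0.0ms @ 0 + 588.235ms (3/2)
2. 588.235ms @ 3/2 + 588.235ms (3/2)
3. 1176.471ms @ 3 + 168.067ms (3/7)
4. 1344.538ms @ 24/7 + 168.067ms (3/7)
5. 1512.605ms @ 27/7 + 168.067ms (3/7)
6. 1680.672ms @ 30/7 + 168.067ms (3/7)
7. 1848.739ms @ 33/7 + 168.067ms (3/7)
8. 2016.807ms @ 36/7 + 168.067ms (3/7)
9. 2184.874ms @ 39/7 + 168.067ms (3/7)
10. 2352.941ms @ 6 + 588.235ms (3/2)
11. 2941.176ms @ 15/2 + 196.078ms (1/2)
12. 3137.255ms @ 8 + 196.078ms (1/2)
13. 3333.333ms @ 17/2 + 196.078ms (1/2)

note 6 onset = 30/7b = 1680.672ms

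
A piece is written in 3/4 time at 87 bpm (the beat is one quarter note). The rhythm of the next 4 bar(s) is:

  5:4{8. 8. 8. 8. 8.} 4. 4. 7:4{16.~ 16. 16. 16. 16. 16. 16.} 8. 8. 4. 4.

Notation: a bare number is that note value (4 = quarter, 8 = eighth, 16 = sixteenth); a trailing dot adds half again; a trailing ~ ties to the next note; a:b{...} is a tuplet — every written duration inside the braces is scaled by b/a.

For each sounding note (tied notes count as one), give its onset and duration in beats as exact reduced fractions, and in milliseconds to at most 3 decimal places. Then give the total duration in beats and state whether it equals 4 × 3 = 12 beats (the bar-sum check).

1) 0.0ms=0b +413.793ms=3/5b
2) 413.793ms=3/5b +413.793ms=3/5b
3) 827.586ms=6/5b +413.793ms=3/5b
4) 1241.379ms=9/5b +413.793ms=3/5b
5) 1655.172ms=12/5b +413.793ms=3/5b
6) 2068.966ms=3b +1034.483ms=3/2b
7) 3103.448ms=9/2b +1034.483ms=3/2b
8) 4137.931ms=6b +295.567ms=3/7b
9) 4433.498ms=45/7b +147.783ms=3/14b
10) 4581.281ms=93/14b +147.783ms=3/14b
11) 4729.064ms=48/7b +147.783ms=3/14b
12) 4876.847ms=99/14b +147.783ms=3/14b
13) 5024.631ms=51/7b +147.783ms=3/14b
14) 5172.414ms=15/2b +517.241ms=3/4b
15) 5689.655ms=33/4b +517.241ms=3/4b
16) 6206.897ms=9b +1034.483ms=3/2b
17) 7241.379ms=21/2b +1034.483ms=3/2b
Σ=12b of 12 (87bpm 3/4) — PASS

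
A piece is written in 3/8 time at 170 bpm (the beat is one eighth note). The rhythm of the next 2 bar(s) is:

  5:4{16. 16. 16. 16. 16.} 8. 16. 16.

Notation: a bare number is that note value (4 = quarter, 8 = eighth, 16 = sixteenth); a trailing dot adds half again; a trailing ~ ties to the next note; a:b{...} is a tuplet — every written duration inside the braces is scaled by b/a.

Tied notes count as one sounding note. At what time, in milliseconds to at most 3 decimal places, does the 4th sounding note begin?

1. 0.0ms @ 0 + 211.765ms (3/5)
2. 211.765ms @ 3/5 + 211.765ms (3/5)
3. 423.529ms @ 6/5 + 211.765ms (3/5)
4. 635.294ms @ 9/5 + 211.765ms (3/5)
5. 847.059ms @ 12/5 + 211.765ms (3/5)
6. 1058.824ms @ 3 + 529.412ms (3/2)
7. 1588.235ms @ 9/2 + 264.706ms (3/4)
8. 1852.941ms @ 21/4 + 264.706ms (3/4)

note 4 onset = 9/5b = 635.294ms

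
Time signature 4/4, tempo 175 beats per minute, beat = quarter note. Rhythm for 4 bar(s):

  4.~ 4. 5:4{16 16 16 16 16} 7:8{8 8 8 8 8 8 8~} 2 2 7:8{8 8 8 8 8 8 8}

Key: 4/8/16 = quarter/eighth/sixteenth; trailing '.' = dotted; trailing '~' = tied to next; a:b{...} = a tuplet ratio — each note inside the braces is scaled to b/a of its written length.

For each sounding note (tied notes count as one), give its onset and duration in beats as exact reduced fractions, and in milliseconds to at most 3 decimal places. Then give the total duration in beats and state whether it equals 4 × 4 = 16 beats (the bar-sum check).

1) 0.0ms=0b +1028.571ms=3b
2) 1028.571ms=3b +68.571ms=1/5b
3) 1097.143ms=16/5b +68.571ms=1/5b
4) 1165.714ms=17/5b +68.571ms=1/5b
5) 1234.286ms=18/5b +68.571ms=1/5b
6) 1302.857ms=19/5b +68.571ms=1/5b
7) 1371.429ms=4b +195.918ms=4/7b
8) 1567.347ms=32/7b +195.918ms=4/7b
9) 1763.265ms=36/7b +195.918ms=4/7b
10) 1959.184ms=40/7b +195.918ms=4/7b
11) 2155.102ms=44/7b +195.918ms=4/7b
12) 2351.02ms=48/7b +195.918ms=4/7b
13) 2546.939ms=52/7b +881.633ms=18/7b
14) 3428.571ms=10b +685.714ms=2b
15) 4114.286ms=12b +195.918ms=4/7b
16) 4310.204ms=88/7b +195.918ms=4/7b
17) 4506.122ms=92/7b +195.918ms=4/7b
18) 4702.041ms=96/7b +195.918ms=4/7b
19) 4897.959ms=100/7b +195.918ms=4/7b
20) 5093.878ms=104/7b +195.918ms=4/7b
21) 5289.796ms=108/7b +195.918ms=4/7b
Σ=16b of 16 (175bpm 4/4) — PASS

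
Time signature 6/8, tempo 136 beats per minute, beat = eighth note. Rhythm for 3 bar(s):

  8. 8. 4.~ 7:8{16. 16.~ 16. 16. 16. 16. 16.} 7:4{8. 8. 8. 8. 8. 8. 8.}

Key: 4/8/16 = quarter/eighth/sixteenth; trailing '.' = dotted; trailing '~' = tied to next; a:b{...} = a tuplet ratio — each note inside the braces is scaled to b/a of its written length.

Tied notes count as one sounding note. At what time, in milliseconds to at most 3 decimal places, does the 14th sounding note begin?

note 14 onset = 114/7b = 7184.874ms

1. 0.0ms @ 0 + 661.765ms (3/2)
2. 661.765ms @ 3/2 + 661.765ms (3/2)
3. 1323.529ms @ 3 + 1701.681ms (27/7)
4. 3025.21ms @ 48/7 + 756.303ms (12/7)
5. 3781.513ms @ 60/7 + 378.151ms (6/7)
6. 4159.664ms @ 66/7 + 378.151ms (6/7)
7. 4537.815ms @ 72/7 + 378.151ms (6/7)
8. 4915.966ms @ 78/7 + 378.151ms (6/7)
9. 5294.118ms @ 12 + 378.151ms (6/7)
10. 5672.269ms @ 90/7 + 378.151ms (6/7)
11. 6050.42ms @ 96/7 + 378.151ms (6/7)
12. 6428.571ms @ 102/7 + 378.151ms (6/7)
13. 6806.723ms @ 108/7 + 378.151ms (6/7)
14. 7184.874ms @ 114/7 + 378.151ms (6/7)
15. 7563.025ms @ 120/7 + 378.151ms (6/7)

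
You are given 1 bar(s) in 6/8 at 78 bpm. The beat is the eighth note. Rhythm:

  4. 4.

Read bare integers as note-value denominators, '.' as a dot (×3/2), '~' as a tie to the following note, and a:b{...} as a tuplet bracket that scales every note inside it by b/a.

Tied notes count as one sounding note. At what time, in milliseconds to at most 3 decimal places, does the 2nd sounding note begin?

note 2 onset = 3b = 2307.692ms

1. 0.0ms @ 0 + 2307.692ms (3)
2. 2307.692ms @ 3 + 2307.692ms (3)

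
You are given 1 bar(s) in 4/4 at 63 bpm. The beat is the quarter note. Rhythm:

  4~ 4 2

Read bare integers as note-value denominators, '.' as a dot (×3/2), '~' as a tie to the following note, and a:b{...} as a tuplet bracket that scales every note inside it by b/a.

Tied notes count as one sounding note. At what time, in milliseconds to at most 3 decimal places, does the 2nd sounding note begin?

note 2 onset = 2b = 1904.762ms

1. 0.0ms @ 0 + 1904.762ms (2)
2. 1904.762ms @ 2 + 1904.762ms (2)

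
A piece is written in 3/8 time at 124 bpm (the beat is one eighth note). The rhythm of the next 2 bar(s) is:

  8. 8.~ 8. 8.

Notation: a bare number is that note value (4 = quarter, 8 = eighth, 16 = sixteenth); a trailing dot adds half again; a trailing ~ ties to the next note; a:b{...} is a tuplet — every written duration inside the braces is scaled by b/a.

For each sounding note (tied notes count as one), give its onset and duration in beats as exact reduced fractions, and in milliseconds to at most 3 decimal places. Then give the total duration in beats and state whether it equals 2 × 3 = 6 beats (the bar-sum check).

1) 0.0ms=0b +725.806ms=3/2b
2) 725.806ms=3/2b +1451.613ms=3b
3) 2177.419ms=9/2b +725.806ms=3/2b
Σ=6b of 6 (124bpm 3/8) — PASS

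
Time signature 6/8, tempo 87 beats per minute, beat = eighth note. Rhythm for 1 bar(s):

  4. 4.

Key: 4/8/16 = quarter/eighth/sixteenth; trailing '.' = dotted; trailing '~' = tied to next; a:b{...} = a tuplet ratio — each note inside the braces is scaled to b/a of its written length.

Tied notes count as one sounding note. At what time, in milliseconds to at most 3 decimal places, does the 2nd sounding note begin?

note 2 onset = 3b = 2068.966ms

1. 0.0ms @ 0 + 2068.966ms (3)
2. 2068.966ms @ 3 + 2068.966ms (3)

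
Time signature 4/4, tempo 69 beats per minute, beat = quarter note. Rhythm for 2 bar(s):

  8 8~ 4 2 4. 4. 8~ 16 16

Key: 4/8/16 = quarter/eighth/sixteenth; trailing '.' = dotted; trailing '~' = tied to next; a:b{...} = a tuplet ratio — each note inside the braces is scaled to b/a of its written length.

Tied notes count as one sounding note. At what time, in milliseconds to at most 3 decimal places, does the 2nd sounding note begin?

note 2 onset = 1/2b = 434.783ms

1. 0.0ms @ 0 + 434.783ms (1/2)
2. 434.783ms @ 1/2 + 1304.348ms (3/2)
3. 1739.13ms @ 2 + 1739.13ms (2)
4. 3478.261ms @ 4 + 1304.348ms (3/2)
5. 4782.609ms @ 11/2 + 1304.348ms (3/2)
6. 6086.957ms @ 7 + 652.174ms (3/4)
7. 6739.13ms @ 31/4 + 217.391ms (1/4)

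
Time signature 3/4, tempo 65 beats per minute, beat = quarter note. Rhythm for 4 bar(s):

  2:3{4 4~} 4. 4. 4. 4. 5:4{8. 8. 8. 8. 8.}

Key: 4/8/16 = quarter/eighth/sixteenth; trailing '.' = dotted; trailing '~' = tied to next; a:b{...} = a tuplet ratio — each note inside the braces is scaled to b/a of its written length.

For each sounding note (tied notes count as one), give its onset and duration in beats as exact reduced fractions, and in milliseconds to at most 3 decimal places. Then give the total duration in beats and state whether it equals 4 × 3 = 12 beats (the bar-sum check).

1) 0.0ms=0b +1384.615ms=3/2b
2) 1384.615ms=3/2b +2769.231ms=3b
3) 4153.846ms=9/2b +1384.615ms=3/2b
4) 5538.462ms=6b +1384.615ms=3/2b
5) 6923.077ms=15/2b +1384.615ms=3/2b
6) 8307.692ms=9b +553.846ms=3/5b
7) 8861.538ms=48/5b +553.846ms=3/5b
8) 9415.385ms=51/5b +553.846ms=3/5b
9) 9969.231ms=54/5b +553.846ms=3/5b
10) 10523.077ms=57/5b +553.846ms=3/5b
Σ=12b of 12 (65bpm 3/4) — PASS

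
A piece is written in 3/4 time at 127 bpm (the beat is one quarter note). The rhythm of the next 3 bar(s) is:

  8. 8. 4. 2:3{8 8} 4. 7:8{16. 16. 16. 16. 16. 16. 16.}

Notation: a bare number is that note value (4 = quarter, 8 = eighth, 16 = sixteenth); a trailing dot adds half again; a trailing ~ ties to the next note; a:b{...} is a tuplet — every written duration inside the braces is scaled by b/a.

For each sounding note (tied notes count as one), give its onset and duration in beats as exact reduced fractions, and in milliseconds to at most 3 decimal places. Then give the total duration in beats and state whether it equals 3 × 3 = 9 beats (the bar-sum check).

1) 0.0ms=0b +354.331ms=3/4b
2) 354.331ms=3/4b +354.331ms=3/4b
3) 708.661ms=3/2b +708.661ms=3/2b
4) 1417.323ms=3b +354.331ms=3/4b
5) 1771.654ms=15/4b +354.331ms=3/4b
6) 2125.984ms=9/2b +708.661ms=3/2b
7) 2834.646ms=6b +202.475ms=3/7b
8) 3037.12ms=45/7b +202.475ms=3/7b
9) 3239.595ms=48/7b +202.475ms=3/7b
10) 3442.07ms=51/7b +202.475ms=3/7b
11) 3644.544ms=54/7b +202.475ms=3/7b
12) 3847.019ms=57/7b +202.475ms=3/7b
13) 4049.494ms=60/7b +202.475ms=3/7b
Σ=9b of 9 (127bpm 3/4) — PASS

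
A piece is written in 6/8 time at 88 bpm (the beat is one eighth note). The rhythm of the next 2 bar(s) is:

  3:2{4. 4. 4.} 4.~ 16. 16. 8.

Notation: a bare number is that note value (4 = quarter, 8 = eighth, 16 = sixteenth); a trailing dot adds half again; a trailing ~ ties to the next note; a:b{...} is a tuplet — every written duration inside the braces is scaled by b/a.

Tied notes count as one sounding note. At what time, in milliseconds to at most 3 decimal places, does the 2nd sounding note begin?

note 2 onset = 2b = 1363.636ms

1. 0.0ms @ 0 + 1363.636ms (2)
2. 1363.636ms @ 2 + 1363.636ms (2)
3. 2727.273ms @ 4 + 1363.636ms (2)
4. 4090.909ms @ 6 + 2556.818ms (15/4)
5. 6647.727ms @ 39/4 + 511.364ms (3/4)
6. 7159.091ms @ 21/2 + 1022.727ms (3/2)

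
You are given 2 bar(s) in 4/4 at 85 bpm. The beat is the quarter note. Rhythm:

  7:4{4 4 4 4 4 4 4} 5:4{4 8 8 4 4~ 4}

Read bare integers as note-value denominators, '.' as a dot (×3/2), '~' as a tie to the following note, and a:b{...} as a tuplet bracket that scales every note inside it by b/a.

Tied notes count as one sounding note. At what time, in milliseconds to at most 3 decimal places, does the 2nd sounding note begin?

note 2 onset = 4/7b = 403.361ms

1. 0.0ms @ 0 + 403.361ms (4/7)
2. 403.361ms @ 4/7 + 403.361ms (4/7)
3. 806.723ms @ 8/7 + 403.361ms (4/7)
4. 1210.084ms @ 12/7 + 403.361ms (4/7)
5. 1613.445ms @ 16/7 + 403.361ms (4/7)
6. 2016.807ms @ 20/7 + 403.361ms (4/7)
7. 2420.168ms @ 24/7 + 403.361ms (4/7)
8. 2823.529ms @ 4 + 564.706ms (4/5)
9. 3388.235ms @ 24/5 + 282.353ms (2/5)
10. 3670.588ms @ 26/5 + 282.353ms (2/5)
11. 3952.941ms @ 28/5 + 564.706ms (4/5)
12. 4517.647ms @ 32/5 + 1129.412ms (8/5)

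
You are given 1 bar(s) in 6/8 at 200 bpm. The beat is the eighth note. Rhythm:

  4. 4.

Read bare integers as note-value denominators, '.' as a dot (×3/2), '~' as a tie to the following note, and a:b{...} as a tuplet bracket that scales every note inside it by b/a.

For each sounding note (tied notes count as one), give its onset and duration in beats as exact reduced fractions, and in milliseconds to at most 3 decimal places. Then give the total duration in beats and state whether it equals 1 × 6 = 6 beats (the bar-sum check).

1) 0.0ms=0b +900.0ms=3b
2) 900.0ms=3b +900.0ms=3b
Σ=6b of 6 (200bpm 6/8) — PASS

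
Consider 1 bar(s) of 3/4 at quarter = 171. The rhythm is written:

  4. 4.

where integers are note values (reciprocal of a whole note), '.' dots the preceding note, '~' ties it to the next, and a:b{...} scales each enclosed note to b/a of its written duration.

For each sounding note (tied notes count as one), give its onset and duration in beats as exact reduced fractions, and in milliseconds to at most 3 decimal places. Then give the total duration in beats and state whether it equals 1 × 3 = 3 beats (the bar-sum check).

1) 0.0ms=0b +526.316ms=3/2b
2) 526.316ms=3/2b +526.316ms=3/2b
Σ=3b of 3 (171bpm 3/4) — PASS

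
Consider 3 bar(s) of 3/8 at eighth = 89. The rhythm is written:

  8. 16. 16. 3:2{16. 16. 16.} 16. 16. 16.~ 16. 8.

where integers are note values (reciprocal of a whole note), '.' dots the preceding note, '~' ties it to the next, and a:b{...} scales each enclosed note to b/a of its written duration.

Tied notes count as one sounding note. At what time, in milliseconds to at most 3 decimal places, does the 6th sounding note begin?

1. 0.0ms @ 0 + 1011.236ms (3/2)
2. 1011.236ms @ 3/2 + 505.618ms (3/4)
3. 1516.854ms @ 9/4 + 505.618ms (3/4)
4. 2022.472ms @ 3 + 337.079ms (1/2)
5. 2359.551ms @ 7/2 + 337.079ms (1/2)
6. 2696.629ms @ 4 + 337.079ms (1/2)
7. 3033.708ms @ 9/2 + 505.618ms (3/4)
8. 3539.326ms @ 21/4 + 505.618ms (3/4)
9. 4044.944ms @ 6 + 1011.236ms (3/2)
10. 5056.18ms @ 15/2 + 1011.236ms (3/2)

note 6 onset = 4b = 2696.629ms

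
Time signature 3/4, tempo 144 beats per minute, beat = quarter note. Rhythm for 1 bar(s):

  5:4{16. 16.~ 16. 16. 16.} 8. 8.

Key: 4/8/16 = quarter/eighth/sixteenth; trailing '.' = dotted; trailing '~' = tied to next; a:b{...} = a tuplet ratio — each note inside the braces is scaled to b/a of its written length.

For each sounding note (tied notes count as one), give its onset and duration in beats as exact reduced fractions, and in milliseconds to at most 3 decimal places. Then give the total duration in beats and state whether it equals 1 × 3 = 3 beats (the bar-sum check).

1) 0.0ms=0b +125.0ms=3/10b
2) 125.0ms=3/10b +250.0ms=3/5b
3) 375.0ms=9/10b +125.0ms=3/10b
4) 500.0ms=6/5b +125.0ms=3/10b
5) 625.0ms=3/2b +312.5ms=3/4b
6) 937.5ms=9/4b +312.5ms=3/4b
Σ=3b of 3 (144bpm 3/4) — PASS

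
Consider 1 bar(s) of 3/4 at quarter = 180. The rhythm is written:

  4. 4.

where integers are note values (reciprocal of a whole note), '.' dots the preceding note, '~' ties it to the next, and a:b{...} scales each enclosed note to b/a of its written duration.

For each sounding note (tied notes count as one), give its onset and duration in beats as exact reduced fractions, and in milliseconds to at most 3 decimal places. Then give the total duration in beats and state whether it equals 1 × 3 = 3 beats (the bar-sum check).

1) 0.0ms=0b +500.0ms=3/2b
2) 500.0ms=3/2b +500.0ms=3/2b
Σ=3b of 3 (180bpm 3/4) — PASS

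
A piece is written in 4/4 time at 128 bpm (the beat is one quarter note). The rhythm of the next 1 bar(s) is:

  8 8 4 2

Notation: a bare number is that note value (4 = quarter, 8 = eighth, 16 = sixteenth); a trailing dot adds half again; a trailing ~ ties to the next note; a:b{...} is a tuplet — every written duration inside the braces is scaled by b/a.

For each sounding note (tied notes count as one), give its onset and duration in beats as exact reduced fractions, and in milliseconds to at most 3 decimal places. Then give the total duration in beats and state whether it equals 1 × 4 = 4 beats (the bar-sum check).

1) 0.0ms=0b +234.375ms=1/2b
2) 234.375ms=1/2b +234.375ms=1/2b
3) 468.75ms=1b +468.75ms=1b
4) 937.5ms=2b +937.5ms=2b
Σ=4b of 4 (128bpm 4/4) — PASS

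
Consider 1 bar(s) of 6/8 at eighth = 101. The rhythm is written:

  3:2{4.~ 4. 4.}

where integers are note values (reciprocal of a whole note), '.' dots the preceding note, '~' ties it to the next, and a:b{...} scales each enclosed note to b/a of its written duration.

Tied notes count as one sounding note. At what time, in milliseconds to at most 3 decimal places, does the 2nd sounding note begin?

1. 0.0ms @ 0 + 2376.238ms (4)
2. 2376.238ms @ 4 + 1188.119ms (2)

note 2 onset = 4b = 2376.238ms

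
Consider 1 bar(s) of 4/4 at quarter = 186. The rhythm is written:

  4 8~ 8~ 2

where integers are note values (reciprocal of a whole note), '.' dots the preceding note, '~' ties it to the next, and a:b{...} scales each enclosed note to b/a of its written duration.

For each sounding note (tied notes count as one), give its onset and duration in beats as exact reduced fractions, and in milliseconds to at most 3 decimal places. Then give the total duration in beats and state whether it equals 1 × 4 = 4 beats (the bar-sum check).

1) 0.0ms=0b +322.581ms=1b
2) 322.581ms=1b +967.742ms=3b
Σ=4b of 4 (186bpm 4/4) — PASS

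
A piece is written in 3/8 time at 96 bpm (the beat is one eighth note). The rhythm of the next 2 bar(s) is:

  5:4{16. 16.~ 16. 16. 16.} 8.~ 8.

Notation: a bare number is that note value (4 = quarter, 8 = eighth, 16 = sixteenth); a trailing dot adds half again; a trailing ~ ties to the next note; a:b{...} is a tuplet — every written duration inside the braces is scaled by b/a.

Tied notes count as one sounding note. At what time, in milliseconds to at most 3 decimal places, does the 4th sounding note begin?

1. 0.0ms @ 0 + 375.0ms (3/5)
2. 375.0ms @ 3/5 + 750.0ms (6/5)
3. 1125.0ms @ 9/5 + 375.0ms (3/5)
4. 1500.0ms @ 12/5 + 375.0ms (3/5)
5. 1875.0ms @ 3 + 1875.0ms (3)

note 4 onset = 12/5b = 1500.0ms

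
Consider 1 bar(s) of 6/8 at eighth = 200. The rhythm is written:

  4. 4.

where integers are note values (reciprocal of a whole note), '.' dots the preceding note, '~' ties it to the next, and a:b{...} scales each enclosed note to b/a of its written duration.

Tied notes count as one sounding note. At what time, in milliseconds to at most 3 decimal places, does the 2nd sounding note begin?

1. 0.0ms @ 0 + 900.0ms (3)
2. 900.0ms @ 3 + 900.0ms (3)

note 2 onset = 3b = 900.0ms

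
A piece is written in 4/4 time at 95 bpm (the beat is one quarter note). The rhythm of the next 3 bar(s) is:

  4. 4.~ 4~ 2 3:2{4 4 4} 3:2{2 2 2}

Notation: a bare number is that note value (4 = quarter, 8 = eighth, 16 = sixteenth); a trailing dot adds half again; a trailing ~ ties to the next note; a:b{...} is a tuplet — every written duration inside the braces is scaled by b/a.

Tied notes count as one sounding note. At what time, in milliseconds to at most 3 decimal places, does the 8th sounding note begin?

note 8 onset = 32/3b = 6736.842ms

1. 0.0ms @ 0 + 947.368ms (3/2)
2. 947.368ms @ 3/2 + 2842.105ms (9/2)
3. 3789.474ms @ 6 + 421.053ms (2/3)
4. 4210.526ms @ 20/3 + 421.053ms (2/3)
5. 4631.579ms @ 22/3 + 421.053ms (2/3)
6. 5052.632ms @ 8 + 842.105ms (4/3)
7. 5894.737ms @ 28/3 + 842.105ms (4/3)
8. 6736.842ms @ 32/3 + 842.105ms (4/3)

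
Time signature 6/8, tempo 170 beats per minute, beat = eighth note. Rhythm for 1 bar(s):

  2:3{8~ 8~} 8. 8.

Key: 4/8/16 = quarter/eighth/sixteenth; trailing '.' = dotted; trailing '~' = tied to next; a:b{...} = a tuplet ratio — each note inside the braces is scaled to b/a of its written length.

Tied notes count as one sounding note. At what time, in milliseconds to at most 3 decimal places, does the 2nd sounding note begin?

1. 0.0ms @ 0 + 1588.235ms (9/2)
2. 1588.235ms @ 9/2 + 529.412ms (3/2)

note 2 onset = 9/2b = 1588.235ms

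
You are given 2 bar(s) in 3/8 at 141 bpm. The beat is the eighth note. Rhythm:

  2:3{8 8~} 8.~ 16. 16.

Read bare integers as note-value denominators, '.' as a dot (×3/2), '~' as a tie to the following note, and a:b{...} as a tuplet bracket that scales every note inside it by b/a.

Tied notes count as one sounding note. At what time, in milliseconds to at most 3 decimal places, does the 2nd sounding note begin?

1. 0.0ms @ 0 + 638.298ms (3/2)
2. 638.298ms @ 3/2 + 1595.745ms (15/4)
3. 2234.043ms @ 21/4 + 319.149ms (3/4)

note 2 onset = 3/2b = 638.298ms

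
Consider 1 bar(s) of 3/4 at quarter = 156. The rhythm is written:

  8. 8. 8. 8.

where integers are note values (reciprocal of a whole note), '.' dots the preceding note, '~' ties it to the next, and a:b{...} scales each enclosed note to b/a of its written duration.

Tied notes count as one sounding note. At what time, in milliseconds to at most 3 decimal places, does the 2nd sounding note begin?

note 2 onset = 3/4b = 288.462ms

1. 0.0ms @ 0 + 288.462ms (3/4)
2. 288.462ms @ 3/4 + 288.462ms (3/4)
3. 576.923ms @ 3/2 + 288.462ms (3/4)
4. 865.385ms @ 9/4 + 288.462ms (3/4)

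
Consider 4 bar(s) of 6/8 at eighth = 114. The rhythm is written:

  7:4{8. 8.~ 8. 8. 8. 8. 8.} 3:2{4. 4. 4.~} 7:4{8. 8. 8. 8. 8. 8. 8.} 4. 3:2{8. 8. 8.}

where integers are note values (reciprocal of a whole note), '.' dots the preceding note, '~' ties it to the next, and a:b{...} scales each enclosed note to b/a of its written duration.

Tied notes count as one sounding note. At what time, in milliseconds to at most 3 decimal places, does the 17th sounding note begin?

1. 0.0ms @ 0 + 451.128ms (6/7)
2. 451.128ms @ 6/7 + 902.256ms (12/7)
3. 1353.383ms @ 18/7 + 451.128ms (6/7)
4. 1804.511ms @ 24/7 + 451.128ms (6/7)
5. 2255.639ms @ 30/7 + 451.128ms (6/7)
6. 2706.767ms @ 36/7 + 451.128ms (6/7)
7. 3157.895ms @ 6 + 1052.632ms (2)
8. 4210.526ms @ 8 + 1052.632ms (2)
9. 5263.158ms @ 10 + 1503.759ms (20/7)
10. 6766.917ms @ 90/7 + 451.128ms (6/7)
11. 7218.045ms @ 96/7 + 451.128ms (6/7)
12. 7669.173ms @ 102/7 + 451.128ms (6/7)
13. 8120.301ms @ 108/7 + 451.128ms (6/7)
14. 8571.429ms @ 114/7 + 451.128ms (6/7)
15. 9022.556ms @ 120/7 + 451.128ms (6/7)
16. 9473.684ms @ 18 + 1578.947ms (3)
17. 11052.632ms @ 21 + 526.316ms (1)
18. 11578.947ms @ 22 + 526.316ms (1)
19. 12105.263ms @ 23 + 526.316ms (1)

note 17 onset = 21b = 11052.632ms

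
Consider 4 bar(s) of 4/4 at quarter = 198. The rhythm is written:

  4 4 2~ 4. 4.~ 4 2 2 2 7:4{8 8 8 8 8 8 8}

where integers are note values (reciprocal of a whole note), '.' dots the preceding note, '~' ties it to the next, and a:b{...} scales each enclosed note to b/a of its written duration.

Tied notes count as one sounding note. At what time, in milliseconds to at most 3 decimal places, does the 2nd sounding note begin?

1. 0.0ms @ 0 + 303.03ms (1)
2. 303.03ms @ 1 + 303.03ms (1)
3. 606.061ms @ 2 + 1060.606ms (7/2)
4. 1666.667ms @ 11/2 + 757.576ms (5/2)
5. 2424.242ms @ 8 + 606.061ms (2)
6. 3030.303ms @ 10 + 606.061ms (2)
7. 3636.364ms @ 12 + 606.061ms (2)
8. 4242.424ms @ 14 + 86.58ms (2/7)
9. 4329.004ms @ 100/7 + 86.58ms (2/7)
10. 4415.584ms @ 102/7 + 86.58ms (2/7)
11. 4502.165ms @ 104/7 + 86.58ms (2/7)
12. 4588.745ms @ 106/7 + 86.58ms (2/7)
13. 4675.325ms @ 108/7 + 86.58ms (2/7)
14. 4761.905ms @ 110/7 + 86.58ms (2/7)

note 2 onset = 1b = 303.03ms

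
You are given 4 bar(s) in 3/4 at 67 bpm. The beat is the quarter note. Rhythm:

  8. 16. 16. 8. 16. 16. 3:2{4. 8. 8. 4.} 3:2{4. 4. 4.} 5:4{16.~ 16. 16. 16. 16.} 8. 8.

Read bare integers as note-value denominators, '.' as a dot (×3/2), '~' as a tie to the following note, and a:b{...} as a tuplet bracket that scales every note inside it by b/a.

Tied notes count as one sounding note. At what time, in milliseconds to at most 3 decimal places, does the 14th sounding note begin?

note 14 onset = 9b = 8059.701ms

1. 0.0ms @ 0 + 671.642ms (3/4)
2. 671.642ms @ 3/4 + 335.821ms (3/8)
3. 1007.463ms @ 9/8 + 335.821ms (3/8)
4. 1343.284ms @ 3/2 + 671.642ms (3/4)
5. 2014.925ms @ 9/4 + 335.821ms (3/8)
6. 2350.746ms @ 21/8 + 335.821ms (3/8)
7. 2686.567ms @ 3 + 895.522ms (1)
8. 3582.09ms @ 4 + 447.761ms (1/2)
9. 4029.851ms @ 9/2 + 447.761ms (1/2)
10. 4477.612ms @ 5 + 895.522ms (1)
11. 5373.134ms @ 6 + 895.522ms (1)
12. 6268.657ms @ 7 + 895.522ms (1)
13. 7164.179ms @ 8 + 895.522ms (1)
14. 8059.701ms @ 9 + 537.313ms (3/5)
15. 8597.015ms @ 48/5 + 268.657ms (3/10)
16. 8865.672ms @ 99/10 + 268.657ms (3/10)
17. 9134.328ms @ 51/5 + 268.657ms (3/10)
18. 9402.985ms @ 21/2 + 671.642ms (3/4)
19. 10074.627ms @ 45/4 + 671.642ms (3/4)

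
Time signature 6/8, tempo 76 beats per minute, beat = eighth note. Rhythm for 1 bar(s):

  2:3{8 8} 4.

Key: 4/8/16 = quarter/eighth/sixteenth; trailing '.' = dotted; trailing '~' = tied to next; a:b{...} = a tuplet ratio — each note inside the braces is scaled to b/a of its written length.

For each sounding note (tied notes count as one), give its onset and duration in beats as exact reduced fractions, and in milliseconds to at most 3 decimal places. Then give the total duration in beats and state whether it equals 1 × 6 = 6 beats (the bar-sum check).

1) 0.0ms=0b +1184.211ms=3/2b
2) 1184.211ms=3/2b +1184.211ms=3/2b
3) 2368.421ms=3b +2368.421ms=3b
Σ=6b of 6 (76bpm 6/8) — PASS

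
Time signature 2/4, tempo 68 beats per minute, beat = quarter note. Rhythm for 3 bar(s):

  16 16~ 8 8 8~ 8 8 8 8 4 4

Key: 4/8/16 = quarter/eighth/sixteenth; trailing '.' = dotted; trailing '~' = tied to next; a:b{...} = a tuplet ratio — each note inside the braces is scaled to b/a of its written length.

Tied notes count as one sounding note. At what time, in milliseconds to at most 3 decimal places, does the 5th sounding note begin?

note 5 onset = 5/2b = 2205.882ms

1. 0.0ms @ 0 + 220.588ms (1/4)
2. 220.588ms @ 1/4 + 661.765ms (3/4)
3. 882.353ms @ 1 + 441.176ms (1/2)
4. 1323.529ms @ 3/2 + 882.353ms (1)
5. 2205.882ms @ 5/2 + 441.176ms (1/2)
6. 2647.059ms @ 3 + 441.176ms (1/2)
7. 3088.235ms @ 7/2 + 441.176ms (1/2)
8. 3529.412ms @ 4 + 882.353ms (1)
9. 4411.765ms @ 5 + 882.353ms (1)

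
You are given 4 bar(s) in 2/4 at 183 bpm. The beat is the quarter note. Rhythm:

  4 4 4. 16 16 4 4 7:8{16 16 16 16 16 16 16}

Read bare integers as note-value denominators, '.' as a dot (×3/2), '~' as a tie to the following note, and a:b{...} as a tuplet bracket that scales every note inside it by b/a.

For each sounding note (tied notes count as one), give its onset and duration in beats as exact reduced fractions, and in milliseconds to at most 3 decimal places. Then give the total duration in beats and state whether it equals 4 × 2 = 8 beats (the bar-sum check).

1) 0.0ms=0b +327.869ms=1b
2) 327.869ms=1b +327.869ms=1b
3) 655.738ms=2b +491.803ms=3/2b
4) 1147.541ms=7/2b +81.967ms=1/4b
5) 1229.508ms=15/4b +81.967ms=1/4b
6) 1311.475ms=4b +327.869ms=1b
7) 1639.344ms=5b +327.869ms=1b
8) 1967.213ms=6b +93.677ms=2/7b
9) 2060.89ms=44/7b +93.677ms=2/7b
10) 2154.567ms=46/7b +93.677ms=2/7b
11) 2248.244ms=48/7b +93.677ms=2/7b
12) 2341.92ms=50/7b +93.677ms=2/7b
13) 2435.597ms=52/7b +93.677ms=2/7b
14) 2529.274ms=54/7b +93.677ms=2/7b
Σ=8b of 8 (183bpm 2/4) — PASS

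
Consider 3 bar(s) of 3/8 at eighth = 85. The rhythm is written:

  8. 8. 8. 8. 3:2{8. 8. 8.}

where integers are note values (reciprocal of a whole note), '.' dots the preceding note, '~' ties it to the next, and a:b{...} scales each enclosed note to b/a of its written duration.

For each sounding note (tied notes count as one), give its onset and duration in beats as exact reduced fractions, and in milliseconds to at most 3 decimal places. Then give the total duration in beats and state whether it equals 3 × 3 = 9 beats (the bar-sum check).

1) 0.0ms=0b +1058.824ms=3/2b
2) 1058.824ms=3/2b +1058.824ms=3/2b
3) 2117.647ms=3b +1058.824ms=3/2b
4) 3176.471ms=9/2b +1058.824ms=3/2b
5) 4235.294ms=6b +705.882ms=1b
6) 4941.176ms=7b +705.882ms=1b
7) 5647.059ms=8b +705.882ms=1b
Σ=9b of 9 (85bpm 3/8) — PASS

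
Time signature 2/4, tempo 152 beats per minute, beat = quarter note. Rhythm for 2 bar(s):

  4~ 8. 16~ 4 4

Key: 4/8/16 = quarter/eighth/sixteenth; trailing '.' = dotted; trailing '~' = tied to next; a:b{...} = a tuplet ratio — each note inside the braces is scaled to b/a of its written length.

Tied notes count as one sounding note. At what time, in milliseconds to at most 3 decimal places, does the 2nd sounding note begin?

note 2 onset = 7/4b = 690.789ms

1. 0.0ms @ 0 + 690.789ms (7/4)
2. 690.789ms @ 7/4 + 493.421ms (5/4)
3. 1184.211ms @ 3 + 394.737ms (1)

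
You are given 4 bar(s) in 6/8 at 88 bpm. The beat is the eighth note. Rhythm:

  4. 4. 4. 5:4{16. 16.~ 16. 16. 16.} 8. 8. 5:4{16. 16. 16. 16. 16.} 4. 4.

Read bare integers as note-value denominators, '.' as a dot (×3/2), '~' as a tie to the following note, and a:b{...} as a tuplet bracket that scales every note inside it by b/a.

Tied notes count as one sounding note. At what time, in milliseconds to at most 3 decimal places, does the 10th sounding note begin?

note 10 onset = 15b = 10227.273ms

1. 0.0ms @ 0 + 2045.455ms (3)
2. 2045.455ms @ 3 + 2045.455ms (3)
3. 4090.909ms @ 6 + 2045.455ms (3)
4. 6136.364ms @ 9 + 409.091ms (3/5)
5. 6545.455ms @ 48/5 + 818.182ms (6/5)
6. 7363.636ms @ 54/5 + 409.091ms (3/5)
7. 7772.727ms @ 57/5 + 409.091ms (3/5)
8. 8181.818ms @ 12 + 1022.727ms (3/2)
9. 9204.545ms @ 27/2 + 1022.727ms (3/2)
10. 10227.273ms @ 15 + 409.091ms (3/5)
11. 10636.364ms @ 78/5 + 409.091ms (3/5)
12. 11045.455ms @ 81/5 + 409.091ms (3/5)
13. 11454.545ms @ 84/5 + 409.091ms (3/5)
14. 11863.636ms @ 87/5 + 409.091ms (3/5)
15. 12272.727ms @ 18 + 2045.455ms (3)
16. 14318.182ms @ 21 + 2045.455ms (3)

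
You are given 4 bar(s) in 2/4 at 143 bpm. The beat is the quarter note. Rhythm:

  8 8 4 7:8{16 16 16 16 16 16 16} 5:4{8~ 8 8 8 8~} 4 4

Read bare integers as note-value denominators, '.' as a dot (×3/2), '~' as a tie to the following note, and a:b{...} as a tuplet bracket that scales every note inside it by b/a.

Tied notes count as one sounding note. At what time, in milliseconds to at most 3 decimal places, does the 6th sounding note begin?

1. 0.0ms @ 0 + 209.79ms (1/2)
2. 209.79ms @ 1/2 + 209.79ms (1/2)
3. 419.58ms @ 1 + 419.58ms (1)
4. 839.161ms @ 2 + 119.88ms (2/7)
5. 959.041ms @ 16/7 + 119.88ms (2/7)
6. 1078.921ms @ 18/7 + 119.88ms (2/7)
7. 1198.801ms @ 20/7 + 119.88ms (2/7)
8. 1318.681ms @ 22/7 + 119.88ms (2/7)
9. 1438.561ms @ 24/7 + 119.88ms (2/7)
10. 1558.442ms @ 26/7 + 119.88ms (2/7)
11. 1678.322ms @ 4 + 335.664ms (4/5)
12. 2013.986ms @ 24/5 + 167.832ms (2/5)
13. 2181.818ms @ 26/5 + 167.832ms (2/5)
14. 2349.65ms @ 28/5 + 587.413ms (7/5)
15. 2937.063ms @ 7 + 419.58ms (1)

note 6 onset = 18/7b = 1078.921ms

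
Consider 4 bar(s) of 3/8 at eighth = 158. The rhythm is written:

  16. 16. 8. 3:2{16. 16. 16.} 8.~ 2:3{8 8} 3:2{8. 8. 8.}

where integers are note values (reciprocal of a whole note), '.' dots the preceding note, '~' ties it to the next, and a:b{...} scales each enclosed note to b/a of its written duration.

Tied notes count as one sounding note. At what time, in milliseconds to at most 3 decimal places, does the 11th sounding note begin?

1. 0.0ms @ 0 + 284.81ms (3/4)
2. 284.81ms @ 3/4 + 284.81ms (3/4)
3. 569.62ms @ 3/2 + 569.62ms (3/2)
4. 1139.241ms @ 3 + 189.873ms (1/2)
5. 1329.114ms @ 7/2 + 189.873ms (1/2)
6. 1518.987ms @ 4 + 189.873ms (1/2)
7. 1708.861ms @ 9/2 + 1139.241ms (3)
8. 2848.101ms @ 15/2 + 569.62ms (3/2)
9. 3417.722ms @ 9 + 379.747ms (1)
10. 3797.468ms @ 10 + 379.747ms (1)
11. 4177.215ms @ 11 + 379.747ms (1)

note 11 onset = 11b = 4177.215ms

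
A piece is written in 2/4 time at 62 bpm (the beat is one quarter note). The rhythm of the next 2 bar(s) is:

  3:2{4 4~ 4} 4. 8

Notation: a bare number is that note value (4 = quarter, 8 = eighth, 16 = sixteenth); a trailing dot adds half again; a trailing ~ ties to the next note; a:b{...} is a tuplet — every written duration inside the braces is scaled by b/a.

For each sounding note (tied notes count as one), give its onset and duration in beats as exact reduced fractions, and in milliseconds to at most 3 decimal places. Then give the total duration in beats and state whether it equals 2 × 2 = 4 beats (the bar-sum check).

1) 0.0ms=0b +645.161ms=2/3b
2) 645.161ms=2/3b +1290.323ms=4/3b
3) 1935.484ms=2b +1451.613ms=3/2b
4) 3387.097ms=7/2b +483.871ms=1/2b
Σ=4b of 4 (62bpm 2/4) — PASS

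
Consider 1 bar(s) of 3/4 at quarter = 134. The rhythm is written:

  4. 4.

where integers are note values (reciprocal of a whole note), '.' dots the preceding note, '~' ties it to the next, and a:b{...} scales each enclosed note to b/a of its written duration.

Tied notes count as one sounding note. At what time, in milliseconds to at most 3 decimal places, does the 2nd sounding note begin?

1. 0.0ms @ 0 + 671.642ms (3/2)
2. 671.642ms @ 3/2 + 671.642ms (3/2)

note 2 onset = 3/2b = 671.642ms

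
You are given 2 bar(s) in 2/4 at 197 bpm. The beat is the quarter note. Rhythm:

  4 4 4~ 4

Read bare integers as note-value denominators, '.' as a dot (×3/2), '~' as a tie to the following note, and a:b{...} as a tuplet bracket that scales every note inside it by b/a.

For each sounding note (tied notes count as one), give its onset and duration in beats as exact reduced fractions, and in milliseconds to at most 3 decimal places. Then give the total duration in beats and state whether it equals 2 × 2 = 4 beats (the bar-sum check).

1) 0.0ms=0b +304.569ms=1b
2) 304.569ms=1b +304.569ms=1b
3) 609.137ms=2b +609.137ms=2b
Σ=4b of 4 (197bpm 2/4) — PASS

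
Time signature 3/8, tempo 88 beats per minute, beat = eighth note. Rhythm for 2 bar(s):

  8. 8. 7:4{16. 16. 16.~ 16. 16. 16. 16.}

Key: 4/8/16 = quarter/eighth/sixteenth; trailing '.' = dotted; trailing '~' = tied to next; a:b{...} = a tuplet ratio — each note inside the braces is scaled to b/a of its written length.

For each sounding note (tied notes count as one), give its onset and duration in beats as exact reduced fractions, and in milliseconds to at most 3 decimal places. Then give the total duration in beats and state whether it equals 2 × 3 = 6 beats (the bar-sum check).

1) 0.0ms=0b +1022.727ms=3/2b
2) 1022.727ms=3/2b +1022.727ms=3/2b
3) 2045.455ms=3b +292.208ms=3/7b
4) 2337.662ms=24/7b +292.208ms=3/7b
5) 2629.87ms=27/7b +584.416ms=6/7b
6) 3214.286ms=33/7b +292.208ms=3/7b
7) 3506.494ms=36/7b +292.208ms=3/7b
8) 3798.701ms=39/7b +292.208ms=3/7b
Σ=6b of 6 (88bpm 3/8) — PASS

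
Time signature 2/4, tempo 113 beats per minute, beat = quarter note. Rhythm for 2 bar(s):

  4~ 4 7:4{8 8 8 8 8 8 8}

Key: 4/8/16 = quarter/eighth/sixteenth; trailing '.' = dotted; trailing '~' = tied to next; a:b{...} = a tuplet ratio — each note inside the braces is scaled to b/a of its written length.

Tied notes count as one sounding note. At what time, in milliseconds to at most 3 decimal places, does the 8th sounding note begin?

note 8 onset = 26/7b = 1972.187ms

1. 0.0ms @ 0 + 1061.947ms (2)
2. 1061.947ms @ 2 + 151.707ms (2/7)
3. 1213.654ms @ 16/7 + 151.707ms (2/7)
4. 1365.36ms @ 18/7 + 151.707ms (2/7)
5. 1517.067ms @ 20/7 + 151.707ms (2/7)
6. 1668.774ms @ 22/7 + 151.707ms (2/7)
7. 1820.48ms @ 24/7 + 151.707ms (2/7)
8. 1972.187ms @ 26/7 + 151.707ms (2/7)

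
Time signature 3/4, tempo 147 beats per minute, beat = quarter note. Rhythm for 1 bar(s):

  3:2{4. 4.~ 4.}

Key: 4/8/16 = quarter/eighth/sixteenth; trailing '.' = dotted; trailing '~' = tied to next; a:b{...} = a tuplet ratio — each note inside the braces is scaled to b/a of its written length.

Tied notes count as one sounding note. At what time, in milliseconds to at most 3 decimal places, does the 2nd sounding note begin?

note 2 onset = 1b = 408.163ms

1. 0.0ms @ 0 + 408.163ms (1)
2. 408.163ms @ 1 + 816.327ms (2)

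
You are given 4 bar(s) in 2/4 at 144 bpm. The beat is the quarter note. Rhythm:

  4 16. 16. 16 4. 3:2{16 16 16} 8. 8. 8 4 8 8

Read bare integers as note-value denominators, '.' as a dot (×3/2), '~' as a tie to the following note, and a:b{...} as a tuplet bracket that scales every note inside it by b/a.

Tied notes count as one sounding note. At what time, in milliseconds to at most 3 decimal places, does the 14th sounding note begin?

note 14 onset = 15/2b = 3125.0ms

1. 0.0ms @ 0 + 416.667ms (1)
2. 416.667ms @ 1 + 156.25ms (3/8)
3. 572.917ms @ 11/8 + 156.25ms (3/8)
4. 729.167ms @ 7/4 + 104.167ms (1/4)
5. 833.333ms @ 2 + 625.0ms (3/2)
6. 1458.333ms @ 7/2 + 69.444ms (1/6)
7. 1527.778ms @ 11/3 + 69.444ms (1/6)
8. 1597.222ms @ 23/6 + 69.444ms (1/6)
9. 1666.667ms @ 4 + 312.5ms (3/4)
10. 1979.167ms @ 19/4 + 312.5ms (3/4)
11. 2291.667ms @ 11/2 + 208.333ms (1/2)
12. 2500.0ms @ 6 + 416.667ms (1)
13. 2916.667ms @ 7 + 208.333ms (1/2)
14. 3125.0ms @ 15/2 + 208.333ms (1/2)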